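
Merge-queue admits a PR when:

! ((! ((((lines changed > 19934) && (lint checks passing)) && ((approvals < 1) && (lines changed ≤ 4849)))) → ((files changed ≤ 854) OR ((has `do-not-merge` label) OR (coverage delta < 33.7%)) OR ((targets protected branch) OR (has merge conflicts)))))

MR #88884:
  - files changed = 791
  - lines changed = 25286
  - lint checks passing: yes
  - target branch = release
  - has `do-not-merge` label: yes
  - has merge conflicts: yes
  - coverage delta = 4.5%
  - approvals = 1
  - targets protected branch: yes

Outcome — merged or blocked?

Blocked

Atomic conditions:
  lines changed > 19934: 25286 > 19934 is true
  lint checks passing: yes → true
  approvals < 1: 1 < 1 is false
  lines changed ≤ 4849: 25286 ≤ 4849 is false
  files changed ≤ 854: 791 ≤ 854 is true
  has `do-not-merge` label: yes → true
  coverage delta < 33.7%: 4.5 < 33.7 is true
  targets protected branch: yes → true
  has merge conflicts: yes → true
Combine:
[1.1.1.1] true AND true = true
[1.1.1.2] false AND false = false
[1.1.1] true AND false = false
[1.1] NOT false = true
[1.2.2] true OR true = true
[1.2.3] true OR true = true
[1.2] true OR true OR true = true
[1] true → true = true
[root] NOT true = false
Overall: false → blocked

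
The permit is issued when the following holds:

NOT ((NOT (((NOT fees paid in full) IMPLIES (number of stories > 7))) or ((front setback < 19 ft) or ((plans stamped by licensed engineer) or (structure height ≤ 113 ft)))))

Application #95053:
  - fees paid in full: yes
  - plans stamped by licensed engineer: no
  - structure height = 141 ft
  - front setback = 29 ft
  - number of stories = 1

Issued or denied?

Atomic conditions:
  NOT fees paid in full: yes → false
  number of stories > 7: 1 > 7 is false
  front setback < 19 ft: 29 < 19 is false
  plans stamped by licensed engineer: no → false
  structure height ≤ 113 ft: 141 ≤ 113 is false
Combine:
[1.1.1] false → false (antecedent false ⇒ implication holds) = true
[1.1] NOT true = false
[1.2.2] false OR false = false
[1.2] false OR false = false
[1] false OR false = false
[root] NOT false = true
Overall: true → issued

Issued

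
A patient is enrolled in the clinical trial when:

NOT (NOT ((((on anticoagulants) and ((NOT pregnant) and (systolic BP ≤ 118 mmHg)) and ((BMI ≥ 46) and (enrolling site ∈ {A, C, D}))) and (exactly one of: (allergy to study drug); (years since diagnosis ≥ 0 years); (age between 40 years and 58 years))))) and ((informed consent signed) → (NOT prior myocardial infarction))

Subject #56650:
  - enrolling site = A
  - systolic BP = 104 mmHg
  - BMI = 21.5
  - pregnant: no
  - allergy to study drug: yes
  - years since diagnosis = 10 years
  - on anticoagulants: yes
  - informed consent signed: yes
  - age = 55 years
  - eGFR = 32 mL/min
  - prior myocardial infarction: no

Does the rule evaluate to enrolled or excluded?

Atomic conditions:
  on anticoagulants: yes → true
  NOT pregnant: no → true
  systolic BP ≤ 118 mmHg: 104 ≤ 118 is true
  BMI ≥ 46: 21.5 ≥ 46 is false
  enrolling site ∈ {A, C, D}: A is in the set → true
  allergy to study drug: yes → true
  years since diagnosis ≥ 0 years: 10 ≥ 0 is true
  age between 40 years and 58 years: 55 in [40, 58] is true
  informed consent signed: yes → true
  NOT prior myocardial infarction: no → true
Combine:
[1.1.1.1.2] true AND true = true
[1.1.1.1.3] false AND true = false
[1.1.1.1] true AND true AND false = false
[1.1.1.2] exactly-one(true, true, true) = false
[1.1.1] false AND false = false
[1.1] NOT false = true
[1] NOT true = false
[2] true → true = true
[root] false AND true = false
Overall: false → excluded

Excluded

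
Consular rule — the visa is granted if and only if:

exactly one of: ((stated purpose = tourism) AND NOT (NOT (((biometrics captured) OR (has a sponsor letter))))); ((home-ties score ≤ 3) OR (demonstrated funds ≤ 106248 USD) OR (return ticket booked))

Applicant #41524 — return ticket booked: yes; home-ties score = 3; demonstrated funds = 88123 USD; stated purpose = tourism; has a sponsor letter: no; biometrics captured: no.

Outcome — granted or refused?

Atomic conditions:
  stated purpose = tourism: tourism == tourism is true
  biometrics captured: no → false
  has a sponsor letter: no → false
  home-ties score ≤ 3: 3 ≤ 3 is true
  demonstrated funds ≤ 106248 USD: 88123 ≤ 106248 is true
  return ticket booked: yes → true
Combine:
[1.2.1.1] false OR false = false
[1.2.1] NOT false = true
[1.2] NOT true = false
[1] true AND false = false
[2] true OR true OR true = true
[root] exactly-one(false, true) = true
Overall: true → granted

Granted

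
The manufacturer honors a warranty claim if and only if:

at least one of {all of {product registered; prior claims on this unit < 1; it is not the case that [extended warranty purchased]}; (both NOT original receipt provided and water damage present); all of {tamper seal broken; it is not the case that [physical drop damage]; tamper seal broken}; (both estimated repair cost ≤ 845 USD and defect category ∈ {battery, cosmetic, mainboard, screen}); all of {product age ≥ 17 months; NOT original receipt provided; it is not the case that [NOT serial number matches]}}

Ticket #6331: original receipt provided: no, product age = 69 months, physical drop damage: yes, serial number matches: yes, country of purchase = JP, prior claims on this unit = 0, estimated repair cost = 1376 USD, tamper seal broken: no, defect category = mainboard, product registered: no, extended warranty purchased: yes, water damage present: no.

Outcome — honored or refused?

Atomic conditions:
  product registered: no → false
  prior claims on this unit < 1: 0 < 1 is true
  extended warranty purchased: yes → true
  NOT original receipt provided: no → true
  water damage present: no → false
  tamper seal broken: no → false
  physical drop damage: yes → true
  estimated repair cost ≤ 845 USD: 1376 ≤ 845 is false
  defect category ∈ {battery, cosmetic, mainboard, screen}: mainboard is in the set → true
  product age ≥ 17 months: 69 ≥ 17 is true
  NOT serial number matches: yes → false
Combine:
[1.3] NOT true = false
[1] false AND true AND false = false
[2] true AND false = false
[3.2] NOT true = false
[3] false AND false AND false = false
[4] false AND true = false
[5.3] NOT false = true
[5] true AND true AND true = true
[root] false OR false OR false OR false OR true = true
Overall: true → honored

Honored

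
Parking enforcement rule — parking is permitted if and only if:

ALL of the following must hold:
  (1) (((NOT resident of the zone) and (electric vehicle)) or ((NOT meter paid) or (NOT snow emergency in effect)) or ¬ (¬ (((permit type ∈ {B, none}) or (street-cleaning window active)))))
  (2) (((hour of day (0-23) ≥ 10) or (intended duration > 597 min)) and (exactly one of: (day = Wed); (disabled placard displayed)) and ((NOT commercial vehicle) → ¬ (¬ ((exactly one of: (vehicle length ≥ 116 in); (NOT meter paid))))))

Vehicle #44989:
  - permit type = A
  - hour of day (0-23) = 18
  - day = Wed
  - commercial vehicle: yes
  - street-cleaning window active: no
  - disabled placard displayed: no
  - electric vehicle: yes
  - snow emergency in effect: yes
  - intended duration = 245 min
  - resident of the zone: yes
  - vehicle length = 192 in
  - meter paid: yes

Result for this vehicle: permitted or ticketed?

Ticketed

Atomic conditions:
  NOT resident of the zone: yes → false
  electric vehicle: yes → true
  NOT meter paid: yes → false
  NOT snow emergency in effect: yes → false
  permit type ∈ {B, none}: A is not in the set → false
  street-cleaning window active: no → false
  hour of day (0-23) ≥ 10: 18 ≥ 10 is true
  intended duration > 597 min: 245 > 597 is false
  day = Wed: Wed == Wed is true
  disabled placard displayed: no → false
  NOT commercial vehicle: yes → false
  vehicle length ≥ 116 in: 192 ≥ 116 is true
Combine:
[1.1] false AND true = false
[1.2] false OR false = false
[1.3.1.1] false OR false = false
[1.3.1] NOT false = true
[1.3] NOT true = false
[1] false OR false OR false = false
[2.1] true OR false = true
[2.2] exactly-one(true, false) = true
[2.3.2.1.1] exactly-one(true, false) = true
[2.3.2.1] NOT true = false
[2.3.2] NOT false = true
[2.3] false → true (antecedent false ⇒ implication holds) = true
[2] true AND true AND true = true
[root] false AND true = false
Overall: false → ticketed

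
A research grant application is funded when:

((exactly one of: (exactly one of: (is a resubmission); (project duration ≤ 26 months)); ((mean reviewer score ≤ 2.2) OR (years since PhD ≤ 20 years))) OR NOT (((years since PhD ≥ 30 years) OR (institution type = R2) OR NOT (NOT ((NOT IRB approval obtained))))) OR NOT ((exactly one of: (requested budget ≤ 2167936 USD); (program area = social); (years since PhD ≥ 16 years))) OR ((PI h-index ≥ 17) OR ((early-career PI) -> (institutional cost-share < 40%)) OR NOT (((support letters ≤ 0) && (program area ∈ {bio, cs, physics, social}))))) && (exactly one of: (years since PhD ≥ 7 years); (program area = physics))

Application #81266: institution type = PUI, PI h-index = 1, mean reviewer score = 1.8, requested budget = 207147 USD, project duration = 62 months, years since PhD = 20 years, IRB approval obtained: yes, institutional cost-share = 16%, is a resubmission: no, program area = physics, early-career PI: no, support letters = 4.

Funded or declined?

Declined

Atomic conditions:
  is a resubmission: no → false
  project duration ≤ 26 months: 62 ≤ 26 is false
  mean reviewer score ≤ 2.2: 1.8 ≤ 2.2 is true
  years since PhD ≤ 20 years: 20 ≤ 20 is true
  years since PhD ≥ 30 years: 20 ≥ 30 is false
  institution type = R2: PUI == R2 is false
  NOT IRB approval obtained: yes → false
  requested budget ≤ 2167936 USD: 207147 ≤ 2167936 is true
  program area = social: physics == social is false
  years since PhD ≥ 16 years: 20 ≥ 16 is true
  PI h-index ≥ 17: 1 ≥ 17 is false
  early-career PI: no → false
  institutional cost-share < 40%: 16 < 40 is true
  support letters ≤ 0: 4 ≤ 0 is false
  program area ∈ {bio, cs, physics, social}: physics is in the set → true
  years since PhD ≥ 7 years: 20 ≥ 7 is true
  program area = physics: physics == physics is true
Combine:
[1.1.1] exactly-one(false, false) = false
[1.1.2] true OR true = true
[1.1] exactly-one(false, true) = true
[1.2.1.3.1] NOT false = true
[1.2.1.3] NOT true = false
[1.2.1] false OR false OR false = false
[1.2] NOT false = true
[1.3.1] exactly-one(true, false, true) = false
[1.3] NOT false = true
[1.4.2] false → true (antecedent false ⇒ implication holds) = true
[1.4.3.1] false AND true = false
[1.4.3] NOT false = true
[1.4] false OR true OR true = true
[1] true OR true OR true OR true = true
[2] exactly-one(true, true) = false
[root] true AND false = false
Overall: false → declined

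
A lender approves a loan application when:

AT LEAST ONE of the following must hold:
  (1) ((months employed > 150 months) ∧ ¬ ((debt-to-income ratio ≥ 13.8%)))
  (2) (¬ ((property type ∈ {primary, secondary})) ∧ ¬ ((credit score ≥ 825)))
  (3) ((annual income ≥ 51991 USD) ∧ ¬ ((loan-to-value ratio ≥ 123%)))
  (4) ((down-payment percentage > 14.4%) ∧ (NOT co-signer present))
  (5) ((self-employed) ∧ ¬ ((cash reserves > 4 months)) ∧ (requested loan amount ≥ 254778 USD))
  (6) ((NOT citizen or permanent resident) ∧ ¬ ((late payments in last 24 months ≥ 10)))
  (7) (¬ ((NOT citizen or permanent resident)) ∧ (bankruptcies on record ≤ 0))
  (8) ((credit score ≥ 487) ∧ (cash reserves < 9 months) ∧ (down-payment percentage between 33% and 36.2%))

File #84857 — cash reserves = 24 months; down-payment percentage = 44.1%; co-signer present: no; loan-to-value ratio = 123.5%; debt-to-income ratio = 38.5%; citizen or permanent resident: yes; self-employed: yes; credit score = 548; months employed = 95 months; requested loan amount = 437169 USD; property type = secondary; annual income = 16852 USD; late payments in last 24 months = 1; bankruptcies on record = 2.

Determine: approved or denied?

Atomic conditions:
  months employed > 150 months: 95 > 150 is false
  debt-to-income ratio ≥ 13.8%: 38.5 ≥ 13.8 is true
  property type ∈ {primary, secondary}: secondary is in the set → true
  credit score ≥ 825: 548 ≥ 825 is false
  annual income ≥ 51991 USD: 16852 ≥ 51991 is false
  loan-to-value ratio ≥ 123%: 123.5 ≥ 123 is true
  down-payment percentage > 14.4%: 44.1 > 14.4 is true
  NOT co-signer present: no → true
  self-employed: yes → true
  cash reserves > 4 months: 24 > 4 is true
  requested loan amount ≥ 254778 USD: 437169 ≥ 254778 is true
  NOT citizen or permanent resident: yes → false
  late payments in last 24 months ≥ 10: 1 ≥ 10 is false
  bankruptcies on record ≤ 0: 2 ≤ 0 is false
  credit score ≥ 487: 548 ≥ 487 is true
  cash reserves < 9 months: 24 < 9 is false
  down-payment percentage between 33% and 36.2%: 44.1 in [33, 36.2] is false
Combine:
[1.2] NOT true = false
[1] false AND false = false
[2.1] NOT true = false
[2.2] NOT false = true
[2] false AND true = false
[3.2] NOT true = false
[3] false AND false = false
[4] true AND true = true
[5.2] NOT true = false
[5] true AND false AND true = false
[6.2] NOT false = true
[6] false AND true = false
[7.1] NOT false = true
[7] true AND false = false
[8] true AND false AND false = false
[root] false OR false OR false OR true OR false OR false OR false OR false = true
Overall: true → approved

Approved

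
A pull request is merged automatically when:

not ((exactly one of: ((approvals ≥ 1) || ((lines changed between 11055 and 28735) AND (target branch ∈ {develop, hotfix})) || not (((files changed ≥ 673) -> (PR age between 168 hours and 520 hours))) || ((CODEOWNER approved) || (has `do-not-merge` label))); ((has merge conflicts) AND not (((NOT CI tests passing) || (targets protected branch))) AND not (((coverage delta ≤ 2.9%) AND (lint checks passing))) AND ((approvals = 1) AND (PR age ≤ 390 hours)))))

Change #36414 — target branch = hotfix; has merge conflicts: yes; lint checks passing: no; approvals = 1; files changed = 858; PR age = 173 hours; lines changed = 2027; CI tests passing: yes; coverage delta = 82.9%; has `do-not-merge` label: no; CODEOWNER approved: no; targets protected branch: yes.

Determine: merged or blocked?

Atomic conditions:
  approvals ≥ 1: 1 ≥ 1 is true
  lines changed between 11055 and 28735: 2027 in [11055, 28735] is false
  target branch ∈ {develop, hotfix}: hotfix is in the set → true
  files changed ≥ 673: 858 ≥ 673 is true
  PR age between 168 hours and 520 hours: 173 in [168, 520] is true
  CODEOWNER approved: no → false
  has `do-not-merge` label: no → false
  has merge conflicts: yes → true
  NOT CI tests passing: yes → false
  targets protected branch: yes → true
  coverage delta ≤ 2.9%: 82.9 ≤ 2.9 is false
  lint checks passing: no → false
  approvals = 1: 1 == 1 is true
  PR age ≤ 390 hours: 173 ≤ 390 is true
Combine:
[1.1.2] false AND true = false
[1.1.3.1] true → true = true
[1.1.3] NOT true = false
[1.1.4] false OR false = false
[1.1] true OR false OR false OR false = true
[1.2.2.1] false OR true = true
[1.2.2] NOT true = false
[1.2.3.1] false AND false = false
[1.2.3] NOT false = true
[1.2.4] true AND true = true
[1.2] true AND false AND true AND true = false
[1] exactly-one(true, false) = true
[root] NOT true = false
Overall: false → blocked

Blocked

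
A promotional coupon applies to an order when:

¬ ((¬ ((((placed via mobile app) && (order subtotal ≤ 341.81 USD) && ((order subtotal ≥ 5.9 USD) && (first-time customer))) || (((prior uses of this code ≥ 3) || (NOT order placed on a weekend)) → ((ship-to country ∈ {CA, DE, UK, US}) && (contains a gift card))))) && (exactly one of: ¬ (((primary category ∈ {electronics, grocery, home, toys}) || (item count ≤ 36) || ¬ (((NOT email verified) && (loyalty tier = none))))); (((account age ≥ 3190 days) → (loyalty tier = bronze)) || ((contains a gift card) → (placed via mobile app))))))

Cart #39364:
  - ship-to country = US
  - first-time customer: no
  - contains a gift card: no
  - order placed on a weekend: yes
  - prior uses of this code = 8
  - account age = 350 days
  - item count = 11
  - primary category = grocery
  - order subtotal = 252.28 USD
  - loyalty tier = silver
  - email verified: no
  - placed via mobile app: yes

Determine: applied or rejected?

Atomic conditions:
  placed via mobile app: yes → true
  order subtotal ≤ 341.81 USD: 252.28 ≤ 341.81 is true
  order subtotal ≥ 5.9 USD: 252.28 ≥ 5.9 is true
  first-time customer: no → false
  prior uses of this code ≥ 3: 8 ≥ 3 is true
  NOT order placed on a weekend: yes → false
  ship-to country ∈ {CA, DE, UK, US}: US is in the set → true
  contains a gift card: no → false
  primary category ∈ {electronics, grocery, home, toys}: grocery is in the set → true
  item count ≤ 36: 11 ≤ 36 is true
  NOT email verified: no → true
  loyalty tier = none: silver == none is false
  account age ≥ 3190 days: 350 ≥ 3190 is false
  loyalty tier = bronze: silver == bronze is false
Combine:
[1.1.1.1.3] true AND false = false
[1.1.1.1] true AND true AND false = false
[1.1.1.2.1] true OR false = true
[1.1.1.2.2] true AND false = false
[1.1.1.2] true → false = false
[1.1.1] false OR false = false
[1.1] NOT false = true
[1.2.1.1.3.1] true AND false = false
[1.2.1.1.3] NOT false = true
[1.2.1.1] true OR true OR true = true
[1.2.1] NOT true = false
[1.2.2.1] false → false (antecedent false ⇒ implication holds) = true
[1.2.2.2] false → true (antecedent false ⇒ implication holds) = true
[1.2.2] true OR true = true
[1.2] exactly-one(false, true) = true
[1] true AND true = true
[root] NOT true = false
Overall: false → rejected

Rejected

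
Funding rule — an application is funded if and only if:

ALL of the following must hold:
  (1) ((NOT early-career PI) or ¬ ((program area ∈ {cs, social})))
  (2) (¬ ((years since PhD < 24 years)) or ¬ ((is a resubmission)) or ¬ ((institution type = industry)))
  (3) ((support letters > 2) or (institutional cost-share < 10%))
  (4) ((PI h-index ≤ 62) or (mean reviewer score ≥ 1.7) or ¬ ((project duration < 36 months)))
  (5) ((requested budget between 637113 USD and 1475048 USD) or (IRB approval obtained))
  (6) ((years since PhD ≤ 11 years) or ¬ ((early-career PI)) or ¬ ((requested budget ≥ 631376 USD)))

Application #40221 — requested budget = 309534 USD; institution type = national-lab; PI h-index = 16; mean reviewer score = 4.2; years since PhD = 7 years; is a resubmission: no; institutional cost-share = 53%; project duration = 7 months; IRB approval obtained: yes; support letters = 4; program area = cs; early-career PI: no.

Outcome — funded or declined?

Funded

Atomic conditions:
  NOT early-career PI: no → true
  program area ∈ {cs, social}: cs is in the set → true
  years since PhD < 24 years: 7 < 24 is true
  is a resubmission: no → false
  institution type = industry: national-lab == industry is false
  support letters > 2: 4 > 2 is true
  institutional cost-share < 10%: 53 < 10 is false
  PI h-index ≤ 62: 16 ≤ 62 is true
  mean reviewer score ≥ 1.7: 4.2 ≥ 1.7 is true
  project duration < 36 months: 7 < 36 is true
  requested budget between 637113 USD and 1475048 USD: 309534 in [637113, 1475048] is false
  IRB approval obtained: yes → true
  years since PhD ≤ 11 years: 7 ≤ 11 is true
  early-career PI: no → false
  requested budget ≥ 631376 USD: 309534 ≥ 631376 is false
Combine:
[1.2] NOT true = false
[1] true OR false = true
[2.1] NOT true = false
[2.2] NOT false = true
[2.3] NOT false = true
[2] false OR true OR true = true
[3] true OR false = true
[4.3] NOT true = false
[4] true OR true OR false = true
[5] false OR true = true
[6.2] NOT false = true
[6.3] NOT false = true
[6] true OR true OR true = true
[root] true AND true AND true AND true AND true AND true = true
Overall: true → funded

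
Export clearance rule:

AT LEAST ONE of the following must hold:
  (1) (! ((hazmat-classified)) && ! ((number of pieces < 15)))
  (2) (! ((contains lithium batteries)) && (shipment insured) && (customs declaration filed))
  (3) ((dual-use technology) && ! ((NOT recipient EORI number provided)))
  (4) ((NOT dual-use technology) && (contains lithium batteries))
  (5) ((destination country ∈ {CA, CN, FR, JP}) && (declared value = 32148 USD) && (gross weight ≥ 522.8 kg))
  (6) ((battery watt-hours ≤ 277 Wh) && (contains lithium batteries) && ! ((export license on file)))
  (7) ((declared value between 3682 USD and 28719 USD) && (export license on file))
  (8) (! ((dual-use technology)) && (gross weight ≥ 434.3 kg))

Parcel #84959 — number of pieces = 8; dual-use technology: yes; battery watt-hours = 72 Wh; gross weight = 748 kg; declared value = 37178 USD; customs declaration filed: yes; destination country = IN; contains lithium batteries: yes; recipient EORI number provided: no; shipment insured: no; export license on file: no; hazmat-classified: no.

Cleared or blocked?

Cleared

Atomic conditions:
  hazmat-classified: no → false
  number of pieces < 15: 8 < 15 is true
  contains lithium batteries: yes → true
  shipment insured: no → false
  customs declaration filed: yes → true
  dual-use technology: yes → true
  NOT recipient EORI number provided: no → true
  NOT dual-use technology: yes → false
  destination country ∈ {CA, CN, FR, JP}: IN is not in the set → false
  declared value = 32148 USD: 37178 == 32148 is false
  gross weight ≥ 522.8 kg: 748 ≥ 522.8 is true
  battery watt-hours ≤ 277 Wh: 72 ≤ 277 is true
  export license on file: no → false
  declared value between 3682 USD and 28719 USD: 37178 in [3682, 28719] is false
  gross weight ≥ 434.3 kg: 748 ≥ 434.3 is true
Combine:
[1.1] NOT false = true
[1.2] NOT true = false
[1] true AND false = false
[2.1] NOT true = false
[2] false AND false AND true = false
[3.2] NOT true = false
[3] true AND false = false
[4] false AND true = false
[5] false AND false AND true = false
[6.3] NOT false = true
[6] true AND true AND true = true
[7] false AND false = false
[8.1] NOT true = false
[8] false AND true = false
[root] false OR false OR false OR false OR false OR true OR false OR false = true
Overall: true → cleared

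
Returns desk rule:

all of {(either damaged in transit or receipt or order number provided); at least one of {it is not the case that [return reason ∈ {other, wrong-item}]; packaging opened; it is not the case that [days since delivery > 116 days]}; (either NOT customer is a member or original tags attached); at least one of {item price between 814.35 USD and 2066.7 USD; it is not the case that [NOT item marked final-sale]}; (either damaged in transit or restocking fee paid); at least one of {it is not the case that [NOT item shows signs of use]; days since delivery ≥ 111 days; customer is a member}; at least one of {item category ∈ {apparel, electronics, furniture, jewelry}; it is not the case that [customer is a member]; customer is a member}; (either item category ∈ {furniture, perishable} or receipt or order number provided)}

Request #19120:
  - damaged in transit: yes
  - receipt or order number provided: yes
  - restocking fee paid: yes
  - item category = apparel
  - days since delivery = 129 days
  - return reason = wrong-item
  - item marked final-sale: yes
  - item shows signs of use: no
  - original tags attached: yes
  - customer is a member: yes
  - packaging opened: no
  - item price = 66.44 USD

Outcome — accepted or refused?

Refused

Atomic conditions:
  damaged in transit: yes → true
  receipt or order number provided: yes → true
  return reason ∈ {other, wrong-item}: wrong-item is in the set → true
  packaging opened: no → false
  days since delivery > 116 days: 129 > 116 is true
  NOT customer is a member: yes → false
  original tags attached: yes → true
  item price between 814.35 USD and 2066.7 USD: 66.44 in [814.35, 2066.7] is false
  NOT item marked final-sale: yes → false
  restocking fee paid: yes → true
  NOT item shows signs of use: no → true
  days since delivery ≥ 111 days: 129 ≥ 111 is true
  customer is a member: yes → true
  item category ∈ {apparel, electronics, furniture, jewelry}: apparel is in the set → true
  item category ∈ {furniture, perishable}: apparel is not in the set → false
Combine:
[1] true OR true = true
[2.1] NOT true = false
[2.3] NOT true = false
[2] false OR false OR false = false
[3] false OR true = true
[4.2] NOT false = true
[4] false OR true = true
[5] true OR true = true
[6.1] NOT true = false
[6] false OR true OR true = true
[7.2] NOT true = false
[7] true OR false OR true = true
[8] false OR true = true
[root] true AND false AND true AND true AND true AND true AND true AND true = false
Overall: false → refused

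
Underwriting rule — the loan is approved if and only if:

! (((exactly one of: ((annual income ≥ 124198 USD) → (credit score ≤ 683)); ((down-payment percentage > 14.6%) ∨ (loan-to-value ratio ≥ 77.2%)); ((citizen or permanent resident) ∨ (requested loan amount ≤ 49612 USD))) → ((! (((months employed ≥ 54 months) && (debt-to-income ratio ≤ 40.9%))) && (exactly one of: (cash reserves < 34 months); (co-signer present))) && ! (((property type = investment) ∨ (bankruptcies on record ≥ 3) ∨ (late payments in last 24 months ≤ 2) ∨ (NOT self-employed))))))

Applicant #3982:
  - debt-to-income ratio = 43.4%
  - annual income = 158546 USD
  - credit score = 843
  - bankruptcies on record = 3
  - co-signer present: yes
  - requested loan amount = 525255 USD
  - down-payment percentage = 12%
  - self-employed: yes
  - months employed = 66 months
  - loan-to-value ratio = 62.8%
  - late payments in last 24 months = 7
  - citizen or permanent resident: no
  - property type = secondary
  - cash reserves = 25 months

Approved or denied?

Atomic conditions:
  annual income ≥ 124198 USD: 158546 ≥ 124198 is true
  credit score ≤ 683: 843 ≤ 683 is false
  down-payment percentage > 14.6%: 12 > 14.6 is false
  loan-to-value ratio ≥ 77.2%: 62.8 ≥ 77.2 is false
  citizen or permanent resident: no → false
  requested loan amount ≤ 49612 USD: 525255 ≤ 49612 is false
  months employed ≥ 54 months: 66 ≥ 54 is true
  debt-to-income ratio ≤ 40.9%: 43.4 ≤ 40.9 is false
  cash reserves < 34 months: 25 < 34 is true
  co-signer present: yes → true
  property type = investment: secondary == investment is false
  bankruptcies on record ≥ 3: 3 ≥ 3 is true
  late payments in last 24 months ≤ 2: 7 ≤ 2 is false
  NOT self-employed: yes → false
Combine:
[1.1.1] true → false = false
[1.1.2] false OR false = false
[1.1.3] false OR false = false
[1.1] exactly-one(false, false, false) = false
[1.2.1.1.1] true AND false = false
[1.2.1.1] NOT false = true
[1.2.1.2] exactly-one(true, true) = false
[1.2.1] true AND false = false
[1.2.2.1] false OR true OR false OR false = true
[1.2.2] NOT true = false
[1.2] false AND false = false
[1] false → false (antecedent false ⇒ implication holds) = true
[root] NOT true = false
Overall: false → denied

Denied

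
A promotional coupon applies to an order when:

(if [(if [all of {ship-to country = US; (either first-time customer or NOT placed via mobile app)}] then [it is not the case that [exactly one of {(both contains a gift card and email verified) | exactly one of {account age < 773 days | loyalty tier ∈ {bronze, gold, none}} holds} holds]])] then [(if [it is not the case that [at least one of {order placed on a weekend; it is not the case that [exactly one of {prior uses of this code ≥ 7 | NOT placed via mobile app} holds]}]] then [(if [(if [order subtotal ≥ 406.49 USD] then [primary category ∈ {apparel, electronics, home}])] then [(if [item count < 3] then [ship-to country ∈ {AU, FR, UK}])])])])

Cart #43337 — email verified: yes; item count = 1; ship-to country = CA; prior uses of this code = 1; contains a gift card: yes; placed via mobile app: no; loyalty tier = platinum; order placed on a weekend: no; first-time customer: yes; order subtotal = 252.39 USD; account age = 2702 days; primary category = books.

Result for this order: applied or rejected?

Atomic conditions:
  ship-to country = US: CA == US is false
  first-time customer: yes → true
  NOT placed via mobile app: no → true
  contains a gift card: yes → true
  email verified: yes → true
  account age < 773 days: 2702 < 773 is false
  loyalty tier ∈ {bronze, gold, none}: platinum is not in the set → false
  order placed on a weekend: no → false
  prior uses of this code ≥ 7: 1 ≥ 7 is false
  order subtotal ≥ 406.49 USD: 252.39 ≥ 406.49 is false
  primary category ∈ {apparel, electronics, home}: books is not in the set → false
  item count < 3: 1 < 3 is true
  ship-to country ∈ {AU, FR, UK}: CA is not in the set → false
Combine:
[1.1.2] true OR true = true
[1.1] false AND true = false
[1.2.1.1] true AND true = true
[1.2.1.2] exactly-one(false, false) = false
[1.2.1] exactly-one(true, false) = true
[1.2] NOT true = false
[1] false → false (antecedent false ⇒ implication holds) = true
[2.1.1.2.1] exactly-one(false, true) = true
[2.1.1.2] NOT true = false
[2.1.1] false OR false = false
[2.1] NOT false = true
[2.2.1] false → false (antecedent false ⇒ implication holds) = true
[2.2.2] true → false = false
[2.2] true → false = false
[2] true → false = false
[root] true → false = false
Overall: false → rejected

Rejected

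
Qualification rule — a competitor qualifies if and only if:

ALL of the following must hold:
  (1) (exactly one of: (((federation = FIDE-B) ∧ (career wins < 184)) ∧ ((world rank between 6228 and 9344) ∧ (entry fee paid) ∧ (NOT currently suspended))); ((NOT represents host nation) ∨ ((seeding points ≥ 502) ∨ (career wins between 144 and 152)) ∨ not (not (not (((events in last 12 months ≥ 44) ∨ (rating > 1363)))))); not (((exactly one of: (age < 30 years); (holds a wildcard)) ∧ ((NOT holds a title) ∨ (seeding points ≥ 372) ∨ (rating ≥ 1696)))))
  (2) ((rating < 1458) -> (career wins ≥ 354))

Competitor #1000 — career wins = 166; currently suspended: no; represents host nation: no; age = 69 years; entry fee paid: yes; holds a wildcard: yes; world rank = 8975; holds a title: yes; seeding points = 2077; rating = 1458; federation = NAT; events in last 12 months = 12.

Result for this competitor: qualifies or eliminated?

Atomic conditions:
  federation = FIDE-B: NAT == FIDE-B is false
  career wins < 184: 166 < 184 is true
  world rank between 6228 and 9344: 8975 in [6228, 9344] is true
  entry fee paid: yes → true
  NOT currently suspended: no → true
  NOT represents host nation: no → true
  seeding points ≥ 502: 2077 ≥ 502 is true
  career wins between 144 and 152: 166 in [144, 152] is false
  events in last 12 months ≥ 44: 12 ≥ 44 is false
  rating > 1363: 1458 > 1363 is true
  age < 30 years: 69 < 30 is false
  holds a wildcard: yes → true
  NOT holds a title: yes → false
  seeding points ≥ 372: 2077 ≥ 372 is true
  rating ≥ 1696: 1458 ≥ 1696 is false
  rating < 1458: 1458 < 1458 is false
  career wins ≥ 354: 166 ≥ 354 is false
Combine:
[1.1.1] false AND true = false
[1.1.2] true AND true AND true = true
[1.1] false AND true = false
[1.2.2] true OR false = true
[1.2.3.1.1.1] false OR true = true
[1.2.3.1.1] NOT true = false
[1.2.3.1] NOT false = true
[1.2.3] NOT true = false
[1.2] true OR true OR false = true
[1.3.1.1] exactly-one(false, true) = true
[1.3.1.2] false OR true OR false = true
[1.3.1] true AND true = true
[1.3] NOT true = false
[1] exactly-one(false, true, false) = true
[2] false → false (antecedent false ⇒ implication holds) = true
[root] true AND true = true
Overall: true → qualifies

Qualifies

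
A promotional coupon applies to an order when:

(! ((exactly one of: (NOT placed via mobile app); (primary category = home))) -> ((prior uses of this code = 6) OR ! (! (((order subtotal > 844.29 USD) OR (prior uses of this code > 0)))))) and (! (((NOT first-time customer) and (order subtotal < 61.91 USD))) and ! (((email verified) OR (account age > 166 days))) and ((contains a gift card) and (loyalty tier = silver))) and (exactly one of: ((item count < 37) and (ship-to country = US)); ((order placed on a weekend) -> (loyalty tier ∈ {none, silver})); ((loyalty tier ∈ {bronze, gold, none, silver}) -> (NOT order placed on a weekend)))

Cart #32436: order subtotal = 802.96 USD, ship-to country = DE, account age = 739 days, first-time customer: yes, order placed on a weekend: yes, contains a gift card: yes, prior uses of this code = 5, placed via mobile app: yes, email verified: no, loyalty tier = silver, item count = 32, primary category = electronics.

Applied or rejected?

Rejected

Atomic conditions:
  NOT placed via mobile app: yes → false
  primary category = home: electronics == home is false
  prior uses of this code = 6: 5 == 6 is false
  order subtotal > 844.29 USD: 802.96 > 844.29 is false
  prior uses of this code > 0: 5 > 0 is true
  NOT first-time customer: yes → false
  order subtotal < 61.91 USD: 802.96 < 61.91 is false
  email verified: no → false
  account age > 166 days: 739 > 166 is true
  contains a gift card: yes → true
  loyalty tier = silver: silver == silver is true
  item count < 37: 32 < 37 is true
  ship-to country = US: DE == US is false
  order placed on a weekend: yes → true
  loyalty tier ∈ {none, silver}: silver is in the set → true
  loyalty tier ∈ {bronze, gold, none, silver}: silver is in the set → true
  NOT order placed on a weekend: yes → false
Combine:
[1.1.1] exactly-one(false, false) = false
[1.1] NOT false = true
[1.2.2.1.1] false OR true = true
[1.2.2.1] NOT true = false
[1.2.2] NOT false = true
[1.2] false OR true = true
[1] true → true = true
[2.1.1] false AND false = false
[2.1] NOT false = true
[2.2.1] false OR true = true
[2.2] NOT true = false
[2.3] true AND true = true
[2] true AND false AND true = false
[3.1] true AND false = false
[3.2] true → true = true
[3.3] true → false = false
[3] exactly-one(false, true, false) = true
[root] true AND false AND true = false
Overall: false → rejected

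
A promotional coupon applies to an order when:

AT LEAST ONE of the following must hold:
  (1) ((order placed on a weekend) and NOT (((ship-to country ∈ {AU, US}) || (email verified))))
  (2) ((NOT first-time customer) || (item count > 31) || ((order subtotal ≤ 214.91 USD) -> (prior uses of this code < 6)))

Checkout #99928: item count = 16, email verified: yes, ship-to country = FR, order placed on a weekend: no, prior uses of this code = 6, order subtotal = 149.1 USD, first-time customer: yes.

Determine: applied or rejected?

Atomic conditions:
  order placed on a weekend: no → false
  ship-to country ∈ {AU, US}: FR is not in the set → false
  email verified: yes → true
  NOT first-time customer: yes → false
  item count > 31: 16 > 31 is false
  order subtotal ≤ 214.91 USD: 149.1 ≤ 214.91 is true
  prior uses of this code < 6: 6 < 6 is false
Combine:
[1.2.1] false OR true = true
[1.2] NOT true = false
[1] false AND false = false
[2.3] true → false = false
[2] false OR false OR false = false
[root] false OR false = false
Overall: false → rejected

Rejected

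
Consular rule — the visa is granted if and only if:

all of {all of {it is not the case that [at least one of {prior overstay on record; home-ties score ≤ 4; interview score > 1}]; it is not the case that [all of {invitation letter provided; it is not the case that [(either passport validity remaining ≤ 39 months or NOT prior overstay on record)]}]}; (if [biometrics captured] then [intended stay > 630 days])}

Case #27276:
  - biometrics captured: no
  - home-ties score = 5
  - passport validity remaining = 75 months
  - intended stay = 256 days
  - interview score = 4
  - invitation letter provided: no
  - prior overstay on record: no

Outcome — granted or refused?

Refused

Atomic conditions:
  prior overstay on record: no → false
  home-ties score ≤ 4: 5 ≤ 4 is false
  interview score > 1: 4 > 1 is true
  invitation letter provided: no → false
  passport validity remaining ≤ 39 months: 75 ≤ 39 is false
  NOT prior overstay on record: no → true
  biometrics captured: no → false
  intended stay > 630 days: 256 > 630 is false
Combine:
[1.1.1] false OR false OR true = true
[1.1] NOT true = false
[1.2.1.2.1] false OR true = true
[1.2.1.2] NOT true = false
[1.2.1] false AND false = false
[1.2] NOT false = true
[1] false AND true = false
[2] false → false (antecedent false ⇒ implication holds) = true
[root] false AND true = false
Overall: false → refused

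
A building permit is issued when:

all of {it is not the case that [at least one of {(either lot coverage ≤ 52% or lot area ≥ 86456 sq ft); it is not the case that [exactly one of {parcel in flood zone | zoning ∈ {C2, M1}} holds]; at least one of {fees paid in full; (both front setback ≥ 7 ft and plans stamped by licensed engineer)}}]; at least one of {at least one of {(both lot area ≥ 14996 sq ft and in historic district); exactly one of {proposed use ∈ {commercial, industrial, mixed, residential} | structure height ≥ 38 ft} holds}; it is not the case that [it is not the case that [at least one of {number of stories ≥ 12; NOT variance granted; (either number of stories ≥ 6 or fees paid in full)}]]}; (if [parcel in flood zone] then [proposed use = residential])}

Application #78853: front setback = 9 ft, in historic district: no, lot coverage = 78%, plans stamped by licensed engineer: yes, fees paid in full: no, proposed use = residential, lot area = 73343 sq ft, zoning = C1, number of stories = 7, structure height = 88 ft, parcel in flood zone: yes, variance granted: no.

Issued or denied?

Atomic conditions:
  lot coverage ≤ 52%: 78 ≤ 52 is false
  lot area ≥ 86456 sq ft: 73343 ≥ 86456 is false
  parcel in flood zone: yes → true
  zoning ∈ {C2, M1}: C1 is not in the set → false
  fees paid in full: no → false
  front setback ≥ 7 ft: 9 ≥ 7 is true
  plans stamped by licensed engineer: yes → true
  lot area ≥ 14996 sq ft: 73343 ≥ 14996 is true
  in historic district: no → false
  proposed use ∈ {commercial, industrial, mixed, residential}: residential is in the set → true
  structure height ≥ 38 ft: 88 ≥ 38 is true
  number of stories ≥ 12: 7 ≥ 12 is false
  NOT variance granted: no → true
  number of stories ≥ 6: 7 ≥ 6 is true
  proposed use = residential: residential == residential is true
Combine:
[1.1.1] false OR false = false
[1.1.2.1] exactly-one(true, false) = true
[1.1.2] NOT true = false
[1.1.3.2] true AND true = true
[1.1.3] false OR true = true
[1.1] false OR false OR true = true
[1] NOT true = false
[2.1.1] true AND false = false
[2.1.2] exactly-one(true, true) = false
[2.1] false OR false = false
[2.2.1.1.3] true OR false = true
[2.2.1.1] false OR true OR true = true
[2.2.1] NOT true = false
[2.2] NOT false = true
[2] false OR true = true
[3] true → true = true
[root] false AND true AND true = false
Overall: false → denied

Denied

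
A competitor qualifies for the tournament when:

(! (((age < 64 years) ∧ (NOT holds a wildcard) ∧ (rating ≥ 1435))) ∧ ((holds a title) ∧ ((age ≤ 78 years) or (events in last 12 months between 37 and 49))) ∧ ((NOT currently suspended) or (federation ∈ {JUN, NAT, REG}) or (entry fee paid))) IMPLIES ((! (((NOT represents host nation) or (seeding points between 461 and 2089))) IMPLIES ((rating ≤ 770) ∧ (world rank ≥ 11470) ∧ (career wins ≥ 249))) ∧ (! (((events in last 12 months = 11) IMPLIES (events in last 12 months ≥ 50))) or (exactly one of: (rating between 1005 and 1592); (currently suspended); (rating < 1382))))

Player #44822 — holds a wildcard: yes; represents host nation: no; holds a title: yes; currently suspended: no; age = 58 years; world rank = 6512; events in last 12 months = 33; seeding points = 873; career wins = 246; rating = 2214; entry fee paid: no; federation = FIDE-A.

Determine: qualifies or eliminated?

Eliminated

Atomic conditions:
  age < 64 years: 58 < 64 is true
  NOT holds a wildcard: yes → false
  rating ≥ 1435: 2214 ≥ 1435 is true
  holds a title: yes → true
  age ≤ 78 years: 58 ≤ 78 is true
  events in last 12 months between 37 and 49: 33 in [37, 49] is false
  NOT currently suspended: no → true
  federation ∈ {JUN, NAT, REG}: FIDE-A is not in the set → false
  entry fee paid: no → false
  NOT represents host nation: no → true
  seeding points between 461 and 2089: 873 in [461, 2089] is true
  rating ≤ 770: 2214 ≤ 770 is false
  world rank ≥ 11470: 6512 ≥ 11470 is false
  career wins ≥ 249: 246 ≥ 249 is false
  events in last 12 months = 11: 33 == 11 is false
  events in last 12 months ≥ 50: 33 ≥ 50 is false
  rating between 1005 and 1592: 2214 in [1005, 1592] is false
  currently suspended: no → false
  rating < 1382: 2214 < 1382 is false
Combine:
[1.1.1] true AND false AND true = false
[1.1] NOT false = true
[1.2.2] true OR false = true
[1.2] true AND true = true
[1.3] true OR false OR false = true
[1] true AND true AND true = true
[2.1.1.1] true OR true = true
[2.1.1] NOT true = false
[2.1.2] false AND false AND false = false
[2.1] false → false (antecedent false ⇒ implication holds) = true
[2.2.1.1] false → false (antecedent false ⇒ implication holds) = true
[2.2.1] NOT true = false
[2.2.2] exactly-one(false, false, false) = false
[2.2] false OR false = false
[2] true AND false = false
[root] true → false = false
Overall: false → eliminated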